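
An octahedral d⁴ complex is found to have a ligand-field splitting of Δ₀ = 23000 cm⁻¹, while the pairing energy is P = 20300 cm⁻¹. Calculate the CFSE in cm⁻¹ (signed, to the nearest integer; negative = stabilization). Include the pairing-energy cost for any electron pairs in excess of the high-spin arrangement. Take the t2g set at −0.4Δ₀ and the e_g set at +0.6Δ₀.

-16500

Since Δ₀ = 23000 cm⁻¹ > P = 20300 cm⁻¹, the complex adopts the low-spin configuration.
Configuration: t2g^4 e_g^0.
Orbital CFSE = -1.6Δ₀ = -1.6 × 23000 = -36800 cm⁻¹.
Excess pairs vs high-spin: 1 − 0 = 1; pairing cost = +20300 cm⁻¹.
Net CFSE = -36800 + 20300 = -16500 cm⁻¹.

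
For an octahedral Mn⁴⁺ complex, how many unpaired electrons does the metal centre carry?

Mn sits in group 7; removing 4 electrons leaves Mn⁴⁺ with 7 − 4 = 3 d electrons.
For octahedral d³ the high- and low-spin configurations coincide.
Configuration: t2g^3 e_g^0, giving 3 unpaired electrons.

3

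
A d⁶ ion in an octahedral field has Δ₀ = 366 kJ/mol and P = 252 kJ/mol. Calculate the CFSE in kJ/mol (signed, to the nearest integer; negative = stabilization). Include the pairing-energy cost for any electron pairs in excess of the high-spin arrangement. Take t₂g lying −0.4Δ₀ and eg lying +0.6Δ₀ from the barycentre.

Δ₀ > P, so pairing is preferred: the ground state is low-spin.
Filling d⁶ accordingly: t₂g⁶ eg⁰.
Orbital CFSE = -2.4Δ₀ = -2.4 × 366 = -878 kJ/mol.
Excess pairs vs high-spin: 3 − 1 = 2; pairing cost = +504 kJ/mol.
Net CFSE = -878 + 504 = -374 kJ/mol.

-374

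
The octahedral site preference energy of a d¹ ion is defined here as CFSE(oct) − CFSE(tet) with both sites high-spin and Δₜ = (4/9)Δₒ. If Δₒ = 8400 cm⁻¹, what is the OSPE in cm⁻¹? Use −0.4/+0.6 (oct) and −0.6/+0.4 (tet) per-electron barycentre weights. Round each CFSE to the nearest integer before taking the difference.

-1120

In an octahedral site d¹ (HS) is t2g^1 e_g^0, giving CFSE(oct) = -0.4Δₒ = -3360 cm⁻¹.
Tetrahedral e^1 t2^0 gives -0.6Δₜ = -0.6 × (4/9) × 8400 = -2240 cm⁻¹.
OSPE = CFSE(oct) − CFSE(tet) = -3360 − (-2240) = -1120 cm⁻¹.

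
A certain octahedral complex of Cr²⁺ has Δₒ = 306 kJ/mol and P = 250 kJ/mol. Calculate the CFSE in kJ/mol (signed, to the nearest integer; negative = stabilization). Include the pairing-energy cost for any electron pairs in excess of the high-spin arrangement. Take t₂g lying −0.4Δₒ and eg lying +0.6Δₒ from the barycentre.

Group 6 minus oxidation state +2 gives a d⁴ configuration for Cr²⁺.
With Δₒ > P the complex is low-spin.
Filling d⁴ accordingly: t₂g⁴ eg⁰.
Orbital CFSE = -1.6Δₒ = -1.6 × 306 = -490 kJ/mol.
Excess pairs vs high-spin: 1 − 0 = 1; pairing cost = +250 kJ/mol.
Net CFSE = -490 + 250 = -240 kJ/mol.

-240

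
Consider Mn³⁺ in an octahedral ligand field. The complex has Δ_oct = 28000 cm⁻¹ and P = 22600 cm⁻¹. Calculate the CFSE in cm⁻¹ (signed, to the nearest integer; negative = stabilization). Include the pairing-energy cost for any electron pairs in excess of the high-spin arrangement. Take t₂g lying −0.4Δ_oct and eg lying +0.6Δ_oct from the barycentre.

-22200

Mn is in group 7, so Mn³⁺ is d⁴ (7 − 3 = 4).
With Δ_oct > P the complex is low-spin.
Configuration: t₂g⁴ eg⁰.
Orbital CFSE = -1.6Δ_oct = -1.6 × 28000 = -44800 cm⁻¹.
Excess pairs vs high-spin: 1 − 0 = 1; pairing cost = +22600 cm⁻¹.
Net CFSE = -44800 + 22600 = -22200 cm⁻¹.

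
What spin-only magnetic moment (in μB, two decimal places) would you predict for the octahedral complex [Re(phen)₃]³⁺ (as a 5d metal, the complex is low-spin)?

2.83 μB

phen is neutral, so the +3 overall charge sits on Re: oxidation state +3.
Re is in group 7, so Re³⁺ is d⁴ (7 − 3 = 4).
Configuration: t2g^4 e_g^0 → 2 unpaired electrons.
μ(spin-only) = √[2(2+2)] = √8 ≈ 2.83 μB.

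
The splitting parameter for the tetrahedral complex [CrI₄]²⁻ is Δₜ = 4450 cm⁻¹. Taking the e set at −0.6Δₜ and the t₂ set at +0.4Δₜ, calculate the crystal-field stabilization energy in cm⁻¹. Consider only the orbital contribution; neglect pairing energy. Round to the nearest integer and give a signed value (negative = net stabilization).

Each I⁻ contributes -1; 4 × (-1) = -4. With overall charge -2, Cr is in the +2 oxidation state.
Cr is in group 6, so Cr²⁺ is d⁴ (6 − 2 = 4).
Tetrahedral splitting is small, so the complex is high-spin.
The d⁴ electrons fill as e² t₂².
CFSE(orbital) = 2×(-0.6Δₜ) + 2×(0.4Δₜ) = -0.4Δₜ; with Δₜ = 4450 cm⁻¹ that is -1780 cm⁻¹.

-1780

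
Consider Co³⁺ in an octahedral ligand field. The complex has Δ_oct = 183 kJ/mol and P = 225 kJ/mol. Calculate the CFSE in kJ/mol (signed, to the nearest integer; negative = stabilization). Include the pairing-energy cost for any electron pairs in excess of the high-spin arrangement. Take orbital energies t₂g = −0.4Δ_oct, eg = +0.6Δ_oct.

-73

Co sits in group 9; removing 3 electrons leaves Co³⁺ with 9 − 3 = 6 d electrons.
With Δ_oct < P the complex is high-spin.
Filling d⁶ accordingly: t₂g⁴ eg².
Orbital CFSE = -0.4Δ_oct = -0.4 × 183 = -73 kJ/mol.
High-spin has no excess pairs, so no pairing correction applies.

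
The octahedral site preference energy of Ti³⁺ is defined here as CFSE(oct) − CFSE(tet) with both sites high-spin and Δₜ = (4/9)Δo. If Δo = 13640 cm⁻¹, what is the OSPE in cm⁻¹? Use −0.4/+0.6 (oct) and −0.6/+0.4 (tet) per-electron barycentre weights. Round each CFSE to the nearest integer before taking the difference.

Ti³⁺: group 4, so d-count = 4 − 3 = 1.
Octahedral (high-spin): t₂g¹ eg⁰, CFSE = 1(−0.4) + 0(+0.6) = -0.4Δo = -0.4 × 13640 = -5456 cm⁻¹.
In a tetrahedral site the filling is e¹ t₂⁰: CFSE(tet) = -0.6Δₜ = -0.6 × (4/9)(13640) = -3637 cm⁻¹.
Subtracting, OSPE = -5456 − (-3637) = -1819 cm⁻¹.

-1819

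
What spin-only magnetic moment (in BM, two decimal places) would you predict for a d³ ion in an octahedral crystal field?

Configuration: t2g^3 e_g^0 → 3 unpaired electrons.
μ(spin-only) = √[3(3+2)] = √15 ≈ 3.87 BM.

3.87 BM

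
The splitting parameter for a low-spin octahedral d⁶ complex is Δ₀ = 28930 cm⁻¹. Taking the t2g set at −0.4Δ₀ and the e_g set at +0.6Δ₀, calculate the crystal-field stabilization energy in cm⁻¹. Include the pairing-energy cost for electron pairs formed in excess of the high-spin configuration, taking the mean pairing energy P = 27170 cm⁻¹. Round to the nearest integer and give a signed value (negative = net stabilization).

Electron filling gives t2g^6 e_g^0.
Orbital CFSE = 6(-0.4) + 0(0.6) = -2.4Δ₀ = -2.4 × 28930 = -69432 cm⁻¹.
Pairing penalty: 3 pairs vs 1 in the high-spin reference → 2 extra × P = 54340 cm⁻¹.
Combining: -69432 + 54340 = -15092 cm⁻¹.

-15092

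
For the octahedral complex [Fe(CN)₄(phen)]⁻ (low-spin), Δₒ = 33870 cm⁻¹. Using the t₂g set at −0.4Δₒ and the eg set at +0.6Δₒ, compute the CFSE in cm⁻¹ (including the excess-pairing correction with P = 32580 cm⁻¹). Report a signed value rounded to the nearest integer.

-2580

Ligand charges: 4×(-1) from CN⁻ and 1×(+0) from phen sum to -4; with overall charge -1, Fe is +3.
Fe³⁺: group 8, so d-count = 8 − 3 = 5.
Configuration: t₂g⁵ eg⁰.
Orbital CFSE = 5(-0.4) + 0(0.6) = -2.0Δₒ = -2.0 × 33870 = -67740 cm⁻¹.
Pairing penalty: 2 pairs vs 0 in the high-spin reference → 2 extra × P = 65160 cm⁻¹.
Combining: -67740 + 65160 = -2580 cm⁻¹.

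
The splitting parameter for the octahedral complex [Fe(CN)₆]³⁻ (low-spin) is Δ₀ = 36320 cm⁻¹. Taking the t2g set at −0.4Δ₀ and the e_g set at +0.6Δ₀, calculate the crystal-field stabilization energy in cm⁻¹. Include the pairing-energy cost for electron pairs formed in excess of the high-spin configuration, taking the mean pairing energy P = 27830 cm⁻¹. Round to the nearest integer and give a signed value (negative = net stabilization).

-16980

Each CN⁻ contributes -1; 6 × (-1) = -6. With overall charge -3, Fe is in the +3 oxidation state.
Group 8 minus oxidation state +3 gives a d⁵ configuration for Fe³⁺.
The d⁵ electrons fill as t2g^5 e_g^0.
The orbital stabilization is -2.0Δ₀ = -2.0 × 36320 = -72640 cm⁻¹.
Relative to high-spin t2g^3 e_g^2 (0 paired), the low-spin configuration has 2 additional pairs, contributing +2 × 27830 = +55660 cm⁻¹.
Combining: -72640 + 55660 = -16980 cm⁻¹.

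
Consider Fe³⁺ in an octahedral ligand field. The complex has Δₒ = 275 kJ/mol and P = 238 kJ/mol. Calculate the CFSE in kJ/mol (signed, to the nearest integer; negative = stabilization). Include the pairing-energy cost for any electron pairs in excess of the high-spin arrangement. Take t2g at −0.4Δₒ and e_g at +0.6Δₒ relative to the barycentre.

-74

Fe sits in group 8; removing 3 electrons leaves Fe³⁺ with 8 − 3 = 5 d electrons.
Here Δₒ > P (275 > 238), so the low-spin state is favoured.
Configuration: t2g^5 e_g^0.
Orbital CFSE = -2.0Δₒ = -2.0 × 275 = -550 kJ/mol.
Excess pairs vs high-spin: 2 − 0 = 2; pairing cost = +476 kJ/mol.
Net CFSE = -550 + 476 = -74 kJ/mol.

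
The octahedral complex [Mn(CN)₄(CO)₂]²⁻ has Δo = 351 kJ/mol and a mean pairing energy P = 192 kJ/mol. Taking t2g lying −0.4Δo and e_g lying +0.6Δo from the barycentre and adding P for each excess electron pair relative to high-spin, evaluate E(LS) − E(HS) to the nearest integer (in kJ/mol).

-318

Ligand charges: 4×(-1) from CN⁻ and 2×(+0) from CO sum to -4; with overall charge -2, Mn is +2.
Mn sits in group 7; removing 2 electrons leaves Mn²⁺ with 7 − 2 = 5 d electrons.
High-spin d⁵ fills as t2g^3 e_g^2 with CFSE 3(−0.4) + 2(+0.6) = 0.0Δo = 0 kJ/mol.
Low-spin: t2g^5 e_g^0, orbital CFSE = -2.0Δo = -702 kJ/mol; plus 2 excess pairs × P = +384 kJ/mol; total -318 kJ/mol.
Thus E(LS) − E(HS) = -318 kJ/mol.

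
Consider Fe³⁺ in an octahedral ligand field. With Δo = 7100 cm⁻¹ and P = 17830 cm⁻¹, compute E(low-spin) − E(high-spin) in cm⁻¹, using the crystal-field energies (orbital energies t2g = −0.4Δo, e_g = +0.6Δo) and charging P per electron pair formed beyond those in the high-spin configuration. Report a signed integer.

Fe is in group 8, so Fe³⁺ is d⁵ (8 − 3 = 5).
High-spin: t2g^3 e_g^2, CFSE = 0.0Δo = 0 cm⁻¹.
For low-spin the configuration is t2g^5 e_g^0: orbital energy -2.0 × 7100 = -14200 cm⁻¹, and 2 additional pairs relative to high-spin add 35660 cm⁻¹, giving 21460 cm⁻¹.
Thus E(LS) − E(HS) = 21460 cm⁻¹.

21460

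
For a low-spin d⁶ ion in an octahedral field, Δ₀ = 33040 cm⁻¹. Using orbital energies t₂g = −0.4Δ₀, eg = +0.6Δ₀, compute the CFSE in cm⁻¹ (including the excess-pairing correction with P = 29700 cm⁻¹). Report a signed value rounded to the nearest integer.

Configuration: t₂g⁶ eg⁰.
CFSE(orbital) = 6×(-0.4Δ₀) + 0×(0.6Δ₀) = -2.4Δ₀; with Δ₀ = 33040 cm⁻¹ that is -79296 cm⁻¹.
Pairing penalty: 3 pairs vs 1 in the high-spin reference → 2 extra × P = 59400 cm⁻¹.
Net CFSE = -79296 + 59400 = -19896 cm⁻¹.

-19896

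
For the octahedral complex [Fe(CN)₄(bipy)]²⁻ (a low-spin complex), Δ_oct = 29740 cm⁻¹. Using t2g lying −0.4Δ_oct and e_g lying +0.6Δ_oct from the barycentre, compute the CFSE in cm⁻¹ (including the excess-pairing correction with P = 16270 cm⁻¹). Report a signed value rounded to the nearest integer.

Ligand charges: 4×(-1) from CN⁻ and 1×(+0) from bipy sum to -4; with overall charge -2, Fe is +2.
Fe sits in group 8; removing 2 electrons leaves Fe²⁺ with 8 − 2 = 6 d electrons.
Configuration: t2g^6 e_g^0.
Orbital CFSE = 6(-0.4) + 0(0.6) = -2.4Δ_oct = -2.4 × 29740 = -71376 cm⁻¹.
High-spin d⁶ would be t2g^4 e_g^2 with 1 pair; low-spin has 3, so 2 excess pairs cost +2P = +32540 cm⁻¹.
Net CFSE = -71376 + 32540 = -38836 cm⁻¹.

-38836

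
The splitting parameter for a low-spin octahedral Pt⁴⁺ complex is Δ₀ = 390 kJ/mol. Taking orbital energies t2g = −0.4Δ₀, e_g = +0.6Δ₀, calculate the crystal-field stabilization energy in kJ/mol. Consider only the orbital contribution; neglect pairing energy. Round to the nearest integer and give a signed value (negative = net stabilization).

-936

Pt⁴⁺: group 10, so d-count = 10 − 4 = 6.
Configuration: t2g^6 e_g^0.
The orbital stabilization is -2.4Δ₀ = -2.4 × 390 = -936 kJ/mol.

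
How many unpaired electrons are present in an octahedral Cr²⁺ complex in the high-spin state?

4

Cr²⁺: group 6, so d-count = 6 − 2 = 4.
Configuration: t2g^3 e_g^1, giving 4 unpaired electrons.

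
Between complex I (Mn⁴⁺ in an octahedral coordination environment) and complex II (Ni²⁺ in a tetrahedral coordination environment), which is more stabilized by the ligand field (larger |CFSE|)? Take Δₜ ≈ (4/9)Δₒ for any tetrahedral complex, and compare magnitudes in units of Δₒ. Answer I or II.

I

I: Mn is in group 7, so Mn⁴⁺ is d³ (7 − 4 = 3); t₂g³ eg⁰, CFSE = -1.2Δₒ.
II: Ni sits in group 10; removing 2 electrons leaves Ni²⁺ with 10 − 2 = 8 d electrons; Tetrahedral splitting is small, so the complex is high-spin; e^4 t2^4, CFSE = -0.8Δₜ ≈ -0.36Δₒ.
So I has the larger |CFSE|.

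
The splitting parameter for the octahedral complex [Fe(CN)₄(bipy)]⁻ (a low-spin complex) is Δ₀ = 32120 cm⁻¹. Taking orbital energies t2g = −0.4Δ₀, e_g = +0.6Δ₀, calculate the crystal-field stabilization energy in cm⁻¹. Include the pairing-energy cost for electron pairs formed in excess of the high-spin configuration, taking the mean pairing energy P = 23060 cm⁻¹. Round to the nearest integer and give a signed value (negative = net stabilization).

-18120

Ligand charges: 4×(-1) from CN⁻ and 1×(+0) from bipy sum to -4; with overall charge -1, Fe is +3.
Group 8 minus oxidation state +3 gives a d⁵ configuration for Fe³⁺.
The d⁵ electrons fill as t2g^5 e_g^0.
The orbital stabilization is -2.0Δ₀ = -2.0 × 32120 = -64240 cm⁻¹.
High-spin d⁵ would be t2g^3 e_g^2 with 0 pairs; low-spin has 2, so 2 excess pairs cost +2P = +46120 cm⁻¹.
Net CFSE = -64240 + 46120 = -18120 cm⁻¹.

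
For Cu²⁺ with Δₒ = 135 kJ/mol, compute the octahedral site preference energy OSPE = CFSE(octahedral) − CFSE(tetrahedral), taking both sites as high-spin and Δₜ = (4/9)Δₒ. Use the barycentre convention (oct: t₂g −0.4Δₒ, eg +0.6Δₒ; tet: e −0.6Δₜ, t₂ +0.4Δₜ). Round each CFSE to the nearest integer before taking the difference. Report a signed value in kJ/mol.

-57

Group 11 minus oxidation state +2 gives a d⁹ configuration for Cu²⁺.
In an octahedral site d⁹ (HS) is t₂g⁶ eg³, giving CFSE(oct) = -0.6Δₒ = -81 kJ/mol.
Tetrahedral e⁴ t₂⁵ gives -0.4Δₜ = -0.4 × (4/9) × 135 = -24 kJ/mol.
OSPE = CFSE(oct) − CFSE(tet) = -81 − (-24) = -57 kJ/mol.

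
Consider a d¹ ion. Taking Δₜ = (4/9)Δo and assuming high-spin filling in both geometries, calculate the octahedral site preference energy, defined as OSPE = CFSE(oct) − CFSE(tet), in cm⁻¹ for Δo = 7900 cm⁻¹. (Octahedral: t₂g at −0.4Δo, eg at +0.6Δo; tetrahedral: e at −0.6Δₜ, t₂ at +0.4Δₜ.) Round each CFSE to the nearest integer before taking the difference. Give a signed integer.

-1053

In an octahedral site d¹ (HS) is t₂g¹ eg⁰, giving CFSE(oct) = -0.4Δo = -3160 cm⁻¹.
Tetrahedral: e¹ t₂⁰, CFSE = 1(−0.6) + 0(+0.4) = -0.6Δₜ = -0.6 × (4/9) × 7900 = -2107 cm⁻¹.
OSPE = CFSE(oct) − CFSE(tet) = -3160 − (-2107) = -1053 cm⁻¹.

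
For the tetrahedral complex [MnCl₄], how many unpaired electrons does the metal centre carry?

Each Cl⁻ contributes -1; 4 × (-1) = -4. With overall charge +0, Mn is in the +4 oxidation state.
Mn is in group 7, so Mn⁴⁺ is d³ (7 − 4 = 3).
Tetrahedral splitting is small, so the complex is high-spin.
Configuration: e² t₂¹, giving 3 unpaired electrons.

3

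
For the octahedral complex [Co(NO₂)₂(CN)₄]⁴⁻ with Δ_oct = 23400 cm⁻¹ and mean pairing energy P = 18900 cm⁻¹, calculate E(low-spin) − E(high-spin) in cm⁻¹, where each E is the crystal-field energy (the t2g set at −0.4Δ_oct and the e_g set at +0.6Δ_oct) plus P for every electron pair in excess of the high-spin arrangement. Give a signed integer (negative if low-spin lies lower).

-4500

Ligand charges: 2×(-1) from NO₂⁻ and 4×(-1) from CN⁻ sum to -6; with overall charge -4, Co is +2.
Co is in group 9, so Co²⁺ is d⁷ (9 − 2 = 7).
High-spin: t2g^5 e_g^2, CFSE = -0.8Δ_oct = -18720 cm⁻¹.
Low-spin: t2g^6 e_g^1, orbital CFSE = -1.8Δ_oct = -42120 cm⁻¹; plus 1 excess pair × P = +18900 cm⁻¹; total -23220 cm⁻¹.
E(LS) − E(HS) = -23220 − (-18720) = -4500 cm⁻¹.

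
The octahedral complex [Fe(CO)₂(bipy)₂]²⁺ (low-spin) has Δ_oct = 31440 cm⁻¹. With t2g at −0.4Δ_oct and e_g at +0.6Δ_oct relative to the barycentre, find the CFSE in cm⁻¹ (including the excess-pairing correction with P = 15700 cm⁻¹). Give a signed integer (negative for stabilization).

-44056

Ligand charges: 2×(+0) from CO and 2×(+0) from bipy sum to +0; with overall charge +2, Fe is +2.
Fe is in group 8, so Fe²⁺ is d⁶ (8 − 2 = 6).
The d⁶ electrons fill as t2g^6 e_g^0.
CFSE(orbital) = 6×(-0.4Δ_oct) + 0×(0.6Δ_oct) = -2.4Δ_oct; with Δ_oct = 31440 cm⁻¹ that is -75456 cm⁻¹.
Relative to high-spin t2g^4 e_g^2 (1 paired), the low-spin configuration has 2 additional pairs, contributing +2 × 15700 = +31400 cm⁻¹.
Net CFSE = -75456 + 31400 = -44056 cm⁻¹.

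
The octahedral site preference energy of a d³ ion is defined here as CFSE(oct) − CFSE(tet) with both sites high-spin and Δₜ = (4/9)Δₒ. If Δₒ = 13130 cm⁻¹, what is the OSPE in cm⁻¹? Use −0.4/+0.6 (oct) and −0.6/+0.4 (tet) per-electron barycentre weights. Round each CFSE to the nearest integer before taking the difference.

-11088

Octahedral (high-spin): t₂g³ eg⁰, CFSE = 3(−0.4) + 0(+0.6) = -1.2Δₒ = -1.2 × 13130 = -15756 cm⁻¹.
In a tetrahedral site the filling is e² t₂¹: CFSE(tet) = -0.8Δₜ = -0.8 × (4/9)(13130) = -4668 cm⁻¹.
OSPE = CFSE(oct) − CFSE(tet) = -15756 − (-4668) = -11088 cm⁻¹.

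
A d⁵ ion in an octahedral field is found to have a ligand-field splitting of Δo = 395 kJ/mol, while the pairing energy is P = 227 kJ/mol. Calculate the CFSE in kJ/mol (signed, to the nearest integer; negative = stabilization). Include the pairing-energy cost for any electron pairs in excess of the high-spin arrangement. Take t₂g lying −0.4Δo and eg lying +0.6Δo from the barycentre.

With Δo > P the complex is low-spin.
Configuration: t₂g⁵ eg⁰.
Orbital CFSE = -2.0Δo = -2.0 × 395 = -790 kJ/mol.
Excess pairs vs high-spin: 2 − 0 = 2; pairing cost = +454 kJ/mol.
Net CFSE = -790 + 454 = -336 kJ/mol.

-336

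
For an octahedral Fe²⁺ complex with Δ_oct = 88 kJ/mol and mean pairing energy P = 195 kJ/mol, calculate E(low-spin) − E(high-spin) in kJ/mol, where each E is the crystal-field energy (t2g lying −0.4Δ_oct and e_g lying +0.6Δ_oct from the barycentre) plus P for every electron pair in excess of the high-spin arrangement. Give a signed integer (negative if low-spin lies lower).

Fe is in group 8, so Fe²⁺ is d⁶ (8 − 2 = 6).
High-spin d⁶ fills as t2g^4 e_g^2 with CFSE 4(−0.4) + 2(+0.6) = -0.4Δ_oct = -35 kJ/mol.
Low-spin: t2g^6 e_g^0, orbital CFSE = -2.4Δ_oct = -211 kJ/mol; plus 2 excess pairs × P = +390 kJ/mol; total 179 kJ/mol.
The difference is 179 − (-35) = 214 kJ/mol, so high-spin lies lower.

214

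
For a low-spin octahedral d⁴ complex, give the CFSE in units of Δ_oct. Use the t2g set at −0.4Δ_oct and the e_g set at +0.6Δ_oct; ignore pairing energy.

-1.6 Δ_oct

Configuration: t2g^4 e_g^0.
CFSE = 4(-0.4Δ_oct) + 0(0.6Δ_oct) = -1.6Δ_oct + 0.0Δ_oct = -1.6Δ_oct.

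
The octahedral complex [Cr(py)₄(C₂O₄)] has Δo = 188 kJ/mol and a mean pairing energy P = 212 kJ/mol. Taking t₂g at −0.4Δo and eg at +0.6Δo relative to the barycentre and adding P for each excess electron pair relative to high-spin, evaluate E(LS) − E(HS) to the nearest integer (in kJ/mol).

24

Ligand charges: 4×(+0) from py and 1×(-2) from C₂O₄²⁻ sum to -2; with overall charge +0, Cr is +2.
Cr sits in group 6; removing 2 electrons leaves Cr²⁺ with 6 − 2 = 4 d electrons.
High-spin: t₂g³ eg¹, CFSE = -0.6Δo = -113 kJ/mol.
Low-spin t₂g⁴ eg⁰ gives -1.6Δo = -301 kJ/mol, but forming 1 extra pair costs 1P = 212 kJ/mol, so E(LS) = -301 + 212 = -89 kJ/mol.
E(LS) − E(HS) = -89 − (-113) = 24 kJ/mol.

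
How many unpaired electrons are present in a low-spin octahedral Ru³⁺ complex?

1

Ru³⁺: group 8, so d-count = 8 − 3 = 5.
Configuration: t2g^5 e_g^0, giving 1 unpaired electron.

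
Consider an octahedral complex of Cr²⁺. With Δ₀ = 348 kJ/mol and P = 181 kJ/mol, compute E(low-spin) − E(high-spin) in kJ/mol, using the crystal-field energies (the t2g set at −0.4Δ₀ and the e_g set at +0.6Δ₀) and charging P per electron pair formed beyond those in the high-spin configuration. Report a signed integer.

Group 6 minus oxidation state +2 gives a d⁴ configuration for Cr²⁺.
In the high-spin limit (t2g^3 e_g^1) the orbital term is -0.6Δ₀ = -209 kJ/mol, with no excess pairing.
For low-spin the configuration is t2g^4 e_g^0: orbital energy -1.6 × 348 = -557 kJ/mol, and 1 additional pair relative to high-spin adds 181 kJ/mol, giving -376 kJ/mol.
The difference is -376 − (-209) = -167 kJ/mol, so low-spin lies lower.

-167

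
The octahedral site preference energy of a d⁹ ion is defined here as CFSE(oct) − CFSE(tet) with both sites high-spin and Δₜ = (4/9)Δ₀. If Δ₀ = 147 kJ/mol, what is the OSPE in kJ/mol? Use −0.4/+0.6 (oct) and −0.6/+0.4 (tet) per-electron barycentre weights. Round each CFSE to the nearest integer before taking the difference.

-62

Octahedral high-spin t₂g⁶ eg³: CFSE = -0.6 × 147 = -88 kJ/mol.
In a tetrahedral site the filling is e⁴ t₂⁵: CFSE(tet) = -0.4Δₜ = -0.4 × (4/9)(147) = -26 kJ/mol.
OSPE = CFSE(oct) − CFSE(tet) = -88 − (-26) = -62 kJ/mol.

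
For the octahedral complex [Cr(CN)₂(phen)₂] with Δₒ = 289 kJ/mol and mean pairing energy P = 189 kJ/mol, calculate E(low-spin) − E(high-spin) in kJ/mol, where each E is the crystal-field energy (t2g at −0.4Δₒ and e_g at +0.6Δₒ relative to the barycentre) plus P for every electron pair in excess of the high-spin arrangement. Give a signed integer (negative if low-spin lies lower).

-100

Ligand charges: 2×(-1) from CN⁻ and 2×(+0) from phen sum to -2; with overall charge +0, Cr is +2.
Group 6 minus oxidation state +2 gives a d⁴ configuration for Cr²⁺.
High-spin: t2g^3 e_g^1, CFSE = -0.6Δₒ = -173 kJ/mol.
Low-spin: t2g^4 e_g^0, orbital CFSE = -1.6Δₒ = -462 kJ/mol; plus 1 excess pair × P = +189 kJ/mol; total -273 kJ/mol.
The difference is -273 − (-173) = -100 kJ/mol, so low-spin lies lower.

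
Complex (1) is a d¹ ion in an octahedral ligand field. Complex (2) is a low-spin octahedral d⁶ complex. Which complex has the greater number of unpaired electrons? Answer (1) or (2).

(1): t2g^1 e_g^0 → 1 unpaired.
(2): t2g^6 e_g^0 → 0 unpaired.
So (1) has more unpaired electrons.

(1)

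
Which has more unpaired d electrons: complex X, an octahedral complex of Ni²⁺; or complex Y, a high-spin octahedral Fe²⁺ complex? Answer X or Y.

X: Ni²⁺: group 10, so d-count = 10 − 2 = 8; For octahedral d⁸ the high- and low-spin configurations coincide; t2g^6 e_g^2 → 2 unpaired.
Y: Group 8 minus oxidation state +2 gives a d⁶ configuration for Fe²⁺; t2g^4 e_g^2 → 4 unpaired.
So Y has more unpaired electrons.

Y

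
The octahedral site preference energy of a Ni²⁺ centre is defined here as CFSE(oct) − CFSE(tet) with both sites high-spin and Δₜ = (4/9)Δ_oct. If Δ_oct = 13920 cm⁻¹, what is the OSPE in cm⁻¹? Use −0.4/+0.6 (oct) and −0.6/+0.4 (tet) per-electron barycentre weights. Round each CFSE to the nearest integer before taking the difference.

-11755

Group 10 minus oxidation state +2 gives a d⁸ configuration for Ni²⁺.
Octahedral high-spin t₂g⁶ eg²: CFSE = -1.2 × 13920 = -16704 cm⁻¹.
In a tetrahedral site the filling is e⁴ t₂⁴: CFSE(tet) = -0.8Δₜ = -0.8 × (4/9)(13920) = -4949 cm⁻¹.
OSPE = -16704 − (-4949) = -11755 cm⁻¹.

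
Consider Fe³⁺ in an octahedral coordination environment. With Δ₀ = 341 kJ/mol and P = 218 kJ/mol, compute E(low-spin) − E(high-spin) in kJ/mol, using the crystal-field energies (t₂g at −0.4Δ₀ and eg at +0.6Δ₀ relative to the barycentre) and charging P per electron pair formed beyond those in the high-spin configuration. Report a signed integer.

-246

Fe is in group 8, so Fe³⁺ is d⁵ (8 − 3 = 5).
High-spin: t₂g³ eg², CFSE = 0.0Δ₀ = 0 kJ/mol.
Low-spin: t₂g⁵ eg⁰, orbital CFSE = -2.0Δ₀ = -682 kJ/mol; plus 2 excess pairs × P = +436 kJ/mol; total -246 kJ/mol.
E(LS) − E(HS) = -246 − (0) = -246 kJ/mol.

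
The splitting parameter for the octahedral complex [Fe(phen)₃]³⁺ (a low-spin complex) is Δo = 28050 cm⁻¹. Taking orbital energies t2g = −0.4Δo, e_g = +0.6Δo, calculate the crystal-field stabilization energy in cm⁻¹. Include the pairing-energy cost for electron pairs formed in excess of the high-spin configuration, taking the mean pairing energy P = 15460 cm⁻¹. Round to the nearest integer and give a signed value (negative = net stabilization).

phen is neutral, so the +3 overall charge sits on Fe: oxidation state +3.
Fe sits in group 8; removing 3 electrons leaves Fe³⁺ with 8 − 3 = 5 d electrons.
The d⁵ electrons fill as t2g^5 e_g^0.
Orbital CFSE = 5(-0.4) + 0(0.6) = -2.0Δo = -2.0 × 28050 = -56100 cm⁻¹.
Relative to high-spin t2g^3 e_g^2 (0 paired), the low-spin configuration has 2 additional pairs, contributing +2 × 15460 = +30920 cm⁻¹.
Combining: -56100 + 30920 = -25180 cm⁻¹.

-25180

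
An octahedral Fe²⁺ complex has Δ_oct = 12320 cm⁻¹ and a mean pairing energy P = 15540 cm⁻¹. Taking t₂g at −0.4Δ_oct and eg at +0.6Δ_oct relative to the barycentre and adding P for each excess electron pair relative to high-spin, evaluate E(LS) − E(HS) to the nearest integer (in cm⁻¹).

Fe sits in group 8; removing 2 electrons leaves Fe²⁺ with 8 − 2 = 6 d electrons.
In the high-spin limit (t₂g⁴ eg²) the orbital term is -0.4Δ_oct = -4928 cm⁻¹, with no excess pairing.
Low-spin t₂g⁶ eg⁰ gives -2.4Δ_oct = -29568 cm⁻¹, but forming 2 extra pairs costs 2P = 31080 cm⁻¹, so E(LS) = -29568 + 31080 = 1512 cm⁻¹.
E(LS) − E(HS) = 1512 − (-4928) = 6440 cm⁻¹.

6440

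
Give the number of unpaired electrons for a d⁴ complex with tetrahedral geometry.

Tetrahedral splitting is small, so the complex is high-spin.
Configuration: e^2 t2^2, giving 4 unpaired electrons.

4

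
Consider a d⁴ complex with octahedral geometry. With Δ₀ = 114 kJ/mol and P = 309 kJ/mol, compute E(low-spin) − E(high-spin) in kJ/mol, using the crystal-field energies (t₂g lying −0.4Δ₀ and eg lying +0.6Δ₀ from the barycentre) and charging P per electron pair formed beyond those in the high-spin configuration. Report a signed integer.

In the high-spin limit (t₂g³ eg¹) the orbital term is -0.6Δ₀ = -68 kJ/mol, with no excess pairing.
For low-spin the configuration is t₂g⁴ eg⁰: orbital energy -1.6 × 114 = -182 kJ/mol, and 1 additional pair relative to high-spin adds 309 kJ/mol, giving 127 kJ/mol.
The difference is 127 − (-68) = 195 kJ/mol, so high-spin lies lower.

195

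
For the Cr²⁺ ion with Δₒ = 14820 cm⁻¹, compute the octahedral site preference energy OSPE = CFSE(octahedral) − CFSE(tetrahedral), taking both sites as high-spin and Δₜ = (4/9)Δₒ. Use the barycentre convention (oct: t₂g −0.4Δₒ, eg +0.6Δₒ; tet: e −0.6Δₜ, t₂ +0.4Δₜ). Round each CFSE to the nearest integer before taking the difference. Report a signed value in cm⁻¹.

Cr is in group 6, so Cr²⁺ is d⁴ (6 − 2 = 4).
Octahedral (high-spin): t₂g³ eg¹, CFSE = 3(−0.4) + 1(+0.6) = -0.6Δₒ = -0.6 × 14820 = -8892 cm⁻¹.
Tetrahedral e² t₂² gives -0.4Δₜ = -0.4 × (4/9) × 14820 = -2635 cm⁻¹.
Subtracting, OSPE = -8892 − (-2635) = -6257 cm⁻¹.

-6257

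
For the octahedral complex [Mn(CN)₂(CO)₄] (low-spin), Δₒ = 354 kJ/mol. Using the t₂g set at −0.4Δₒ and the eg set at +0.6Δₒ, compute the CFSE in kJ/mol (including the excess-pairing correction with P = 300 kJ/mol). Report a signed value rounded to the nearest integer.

Ligand charges: 2×(-1) from CN⁻ and 4×(+0) from CO sum to -2; with overall charge +0, Mn is +2.
Group 7 minus oxidation state +2 gives a d⁵ configuration for Mn²⁺.
The d⁵ electrons fill as t₂g⁵ eg⁰.
The orbital stabilization is -2.0Δₒ = -2.0 × 354 = -708 kJ/mol.
High-spin d⁵ would be t₂g³ eg² with 0 pairs; low-spin has 2, so 2 excess pairs cost +2P = +600 kJ/mol.
Net CFSE = -708 + 600 = -108 kJ/mol.

-108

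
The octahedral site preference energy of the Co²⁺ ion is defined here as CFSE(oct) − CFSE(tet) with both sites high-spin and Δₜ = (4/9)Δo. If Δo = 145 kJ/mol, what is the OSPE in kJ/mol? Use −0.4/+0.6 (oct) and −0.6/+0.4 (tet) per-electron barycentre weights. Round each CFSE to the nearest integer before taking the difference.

Co is in group 9, so Co²⁺ is d⁷ (9 − 2 = 7).
Octahedral (high-spin): t₂g⁵ eg², CFSE = 5(−0.4) + 2(+0.6) = -0.8Δo = -0.8 × 145 = -116 kJ/mol.
Tetrahedral e⁴ t₂³ gives -1.2Δₜ = -1.2 × (4/9) × 145 = -77 kJ/mol.
OSPE = CFSE(oct) − CFSE(tet) = -116 − (-77) = -39 kJ/mol.

-39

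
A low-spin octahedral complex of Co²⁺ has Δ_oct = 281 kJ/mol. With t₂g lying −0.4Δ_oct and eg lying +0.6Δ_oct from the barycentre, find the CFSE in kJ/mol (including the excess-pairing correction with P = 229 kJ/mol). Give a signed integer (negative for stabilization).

-277

Co is in group 9, so Co²⁺ is d⁷ (9 − 2 = 7).
Electron filling gives t₂g⁶ eg¹.
Orbital CFSE = 6(-0.4) + 1(0.6) = -1.8Δ_oct = -1.8 × 281 = -506 kJ/mol.
Pairing penalty: 3 pairs vs 2 in the high-spin reference → 1 extra × P = 229 kJ/mol.
Combining: -506 + 229 = -277 kJ/mol.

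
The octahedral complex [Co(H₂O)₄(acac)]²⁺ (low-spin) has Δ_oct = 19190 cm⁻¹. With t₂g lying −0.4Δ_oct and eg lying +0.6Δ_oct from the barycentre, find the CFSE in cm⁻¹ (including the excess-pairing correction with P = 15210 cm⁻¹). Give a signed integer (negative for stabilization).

Ligand charges: 4×(+0) from H₂O and 1×(-1) from acac⁻ sum to -1; with overall charge +2, Co is +3.
Co³⁺: group 9, so d-count = 9 − 3 = 6.
Electron filling gives t₂g⁶ eg⁰.
CFSE(orbital) = 6×(-0.4Δ_oct) + 0×(0.6Δ_oct) = -2.4Δ_oct; with Δ_oct = 19190 cm⁻¹ that is -46056 cm⁻¹.
Relative to high-spin t₂g⁴ eg² (1 paired), the low-spin configuration has 2 additional pairs, contributing +2 × 15210 = +30420 cm⁻¹.
Net CFSE = -46056 + 30420 = -15636 cm⁻¹.

-15636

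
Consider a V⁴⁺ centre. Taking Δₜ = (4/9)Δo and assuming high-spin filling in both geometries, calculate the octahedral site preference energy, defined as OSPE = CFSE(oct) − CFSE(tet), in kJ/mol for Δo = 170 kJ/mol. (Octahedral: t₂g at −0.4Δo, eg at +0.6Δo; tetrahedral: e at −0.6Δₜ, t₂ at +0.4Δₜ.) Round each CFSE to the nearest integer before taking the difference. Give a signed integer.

V⁴⁺: group 5, so d-count = 5 − 4 = 1.
Octahedral (high-spin): t₂g¹ eg⁰, CFSE = 1(−0.4) + 0(+0.6) = -0.4Δo = -0.4 × 170 = -68 kJ/mol.
In a tetrahedral site the filling is e¹ t₂⁰: CFSE(tet) = -0.6Δₜ = -0.6 × (4/9)(170) = -45 kJ/mol.
OSPE = -68 − (-45) = -23 kJ/mol.

-23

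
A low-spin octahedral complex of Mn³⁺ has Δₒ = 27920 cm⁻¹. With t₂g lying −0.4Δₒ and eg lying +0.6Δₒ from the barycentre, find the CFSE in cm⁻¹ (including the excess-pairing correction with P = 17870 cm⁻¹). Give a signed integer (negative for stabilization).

-26802

Mn sits in group 7; removing 3 electrons leaves Mn³⁺ with 7 − 3 = 4 d electrons.
The d⁴ electrons fill as t₂g⁴ eg⁰.
CFSE(orbital) = 4×(-0.4Δₒ) + 0×(0.6Δₒ) = -1.6Δₒ; with Δₒ = 27920 cm⁻¹ that is -44672 cm⁻¹.
High-spin d⁴ would be t₂g³ eg¹ with 0 pairs; low-spin has 1, so 1 excess pair costs +1P = +17870 cm⁻¹.
Combining: -44672 + 17870 = -26802 cm⁻¹.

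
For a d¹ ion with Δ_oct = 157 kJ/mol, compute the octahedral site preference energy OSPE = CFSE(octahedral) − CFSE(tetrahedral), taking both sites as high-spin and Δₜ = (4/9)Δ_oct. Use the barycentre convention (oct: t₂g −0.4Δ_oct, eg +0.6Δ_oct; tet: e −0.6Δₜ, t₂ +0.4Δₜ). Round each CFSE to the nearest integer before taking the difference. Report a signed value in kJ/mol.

In an octahedral site d¹ (HS) is t2g^1 e_g^0, giving CFSE(oct) = -0.4Δ_oct = -63 kJ/mol.
Tetrahedral e^1 t2^0 gives -0.6Δₜ = -0.6 × (4/9) × 157 = -42 kJ/mol.
Subtracting, OSPE = -63 − (-42) = -21 kJ/mol.

-21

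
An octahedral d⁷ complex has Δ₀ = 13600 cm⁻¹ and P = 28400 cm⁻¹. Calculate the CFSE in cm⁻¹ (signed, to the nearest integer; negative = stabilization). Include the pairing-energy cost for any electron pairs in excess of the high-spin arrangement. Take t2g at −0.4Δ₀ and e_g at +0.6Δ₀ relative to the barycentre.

-10880

Since Δ₀ = 13600 cm⁻¹ < P = 28400 cm⁻¹, the complex adopts the high-spin configuration.
Configuration: t2g^5 e_g^2.
Orbital CFSE = -0.8Δ₀ = -0.8 × 13600 = -10880 cm⁻¹.
High-spin has no excess pairs, so no pairing correction applies.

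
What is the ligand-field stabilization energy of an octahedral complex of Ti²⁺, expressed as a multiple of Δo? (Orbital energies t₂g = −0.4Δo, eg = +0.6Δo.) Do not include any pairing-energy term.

-0.8 Δo

Ti is in group 4, so Ti²⁺ is d² (4 − 2 = 2).
For octahedral d² the high- and low-spin configurations coincide.
Configuration: t₂g² eg⁰.
CFSE = 2(-0.4Δo) + 0(0.6Δo) = -0.8Δo + 0.0Δo = -0.8Δo.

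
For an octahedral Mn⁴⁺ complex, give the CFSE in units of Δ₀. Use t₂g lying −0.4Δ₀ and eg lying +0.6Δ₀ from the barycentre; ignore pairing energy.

-1.2 Δ₀

Group 7 minus oxidation state +4 gives a d³ configuration for Mn⁴⁺.
Configuration: t₂g³ eg⁰.
CFSE = 3(-0.4Δ₀) + 0(0.6Δ₀) = -1.2Δ₀ + 0.0Δ₀ = -1.2Δ₀.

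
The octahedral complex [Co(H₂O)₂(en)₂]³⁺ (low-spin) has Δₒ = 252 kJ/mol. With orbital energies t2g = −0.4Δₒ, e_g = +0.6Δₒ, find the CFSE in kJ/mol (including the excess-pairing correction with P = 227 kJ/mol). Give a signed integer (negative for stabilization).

-151

Ligand charges: 2×(+0) from H₂O and 2×(+0) from en sum to +0; with overall charge +3, Co is +3.
Co³⁺: group 9, so d-count = 9 − 3 = 6.
Configuration: t2g^6 e_g^0.
The orbital stabilization is -2.4Δₒ = -2.4 × 252 = -605 kJ/mol.
Relative to high-spin t2g^4 e_g^2 (1 paired), the low-spin configuration has 2 additional pairs, contributing +2 × 227 = +454 kJ/mol.
Overall CFSE = -605 + 454 = -151 kJ/mol.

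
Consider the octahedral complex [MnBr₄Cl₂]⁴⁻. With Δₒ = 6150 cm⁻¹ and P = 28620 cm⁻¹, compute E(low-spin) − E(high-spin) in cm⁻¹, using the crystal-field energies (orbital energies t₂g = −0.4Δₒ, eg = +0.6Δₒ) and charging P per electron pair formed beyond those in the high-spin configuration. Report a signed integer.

Ligand charges: 4×(-1) from Br⁻ and 2×(-1) from Cl⁻ sum to -6; with overall charge -4, Mn is +2.
Group 7 minus oxidation state +2 gives a d⁵ configuration for Mn²⁺.
High-spin: t₂g³ eg², CFSE = 0.0Δₒ = 0 cm⁻¹.
Low-spin: t₂g⁵ eg⁰, orbital CFSE = -2.0Δₒ = -12300 cm⁻¹; plus 2 excess pairs × P = +57240 cm⁻¹; total 44940 cm⁻¹.
E(LS) − E(HS) = 44940 − (0) = 44940 cm⁻¹.

44940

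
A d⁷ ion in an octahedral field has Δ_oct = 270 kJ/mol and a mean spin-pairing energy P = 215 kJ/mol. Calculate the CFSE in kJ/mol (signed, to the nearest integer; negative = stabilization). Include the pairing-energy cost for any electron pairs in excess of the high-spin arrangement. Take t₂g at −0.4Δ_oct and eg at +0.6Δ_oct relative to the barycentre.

With Δ_oct > P the complex is low-spin.
Filling d⁷ accordingly: t₂g⁶ eg¹.
Orbital CFSE = -1.8Δ_oct = -1.8 × 270 = -486 kJ/mol.
Excess pairs vs high-spin: 3 − 2 = 1; pairing cost = +215 kJ/mol.
Net CFSE = -486 + 215 = -271 kJ/mol.

-271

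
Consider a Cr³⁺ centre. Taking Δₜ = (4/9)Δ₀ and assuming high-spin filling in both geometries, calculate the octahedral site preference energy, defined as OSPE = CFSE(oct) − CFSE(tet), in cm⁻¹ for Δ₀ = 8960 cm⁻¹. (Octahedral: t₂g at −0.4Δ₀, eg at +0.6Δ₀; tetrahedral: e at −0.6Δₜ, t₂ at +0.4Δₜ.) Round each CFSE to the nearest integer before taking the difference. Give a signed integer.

-7566

Group 6 minus oxidation state +3 gives a d³ configuration for Cr³⁺.
Octahedral (high-spin): t₂g³ eg⁰, CFSE = 3(−0.4) + 0(+0.6) = -1.2Δ₀ = -1.2 × 8960 = -10752 cm⁻¹.
Tetrahedral: e² t₂¹, CFSE = 2(−0.6) + 1(+0.4) = -0.8Δₜ = -0.8 × (4/9) × 8960 = -3186 cm⁻¹.
OSPE = -10752 − (-3186) = -7566 cm⁻¹.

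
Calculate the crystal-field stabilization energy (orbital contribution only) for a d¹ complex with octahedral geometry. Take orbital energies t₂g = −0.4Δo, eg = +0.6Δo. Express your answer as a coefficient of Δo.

For octahedral d¹ the high- and low-spin configurations coincide.
Configuration: t₂g¹ eg⁰.
CFSE = 1(-0.4Δo) + 0(0.6Δo) = -0.4Δo + 0.0Δo = -0.4Δo.

-0.4 Δo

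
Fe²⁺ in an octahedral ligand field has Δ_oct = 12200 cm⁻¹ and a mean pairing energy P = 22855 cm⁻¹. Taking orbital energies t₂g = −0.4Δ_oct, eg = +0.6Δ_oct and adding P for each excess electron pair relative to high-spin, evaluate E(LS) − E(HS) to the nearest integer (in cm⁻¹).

21310

Fe is in group 8, so Fe²⁺ is d⁶ (8 − 2 = 6).
In the high-spin limit (t₂g⁴ eg²) the orbital term is -0.4Δ_oct = -4880 cm⁻¹, with no excess pairing.
Low-spin t₂g⁶ eg⁰ gives -2.4Δ_oct = -29280 cm⁻¹, but forming 2 extra pairs costs 2P = 45710 cm⁻¹, so E(LS) = -29280 + 45710 = 16430 cm⁻¹.
Thus E(LS) − E(HS) = 21310 cm⁻¹.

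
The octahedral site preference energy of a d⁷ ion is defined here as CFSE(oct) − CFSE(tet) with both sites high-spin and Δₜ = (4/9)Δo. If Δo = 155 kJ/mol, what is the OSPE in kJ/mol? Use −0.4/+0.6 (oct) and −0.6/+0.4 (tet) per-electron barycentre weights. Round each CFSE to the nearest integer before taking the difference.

-41

In an octahedral site d⁷ (HS) is t2g^5 e_g^2, giving CFSE(oct) = -0.8Δo = -124 kJ/mol.
Tetrahedral e^4 t2^3 gives -1.2Δₜ = -1.2 × (4/9) × 155 = -83 kJ/mol.
Subtracting, OSPE = -124 − (-83) = -41 kJ/mol.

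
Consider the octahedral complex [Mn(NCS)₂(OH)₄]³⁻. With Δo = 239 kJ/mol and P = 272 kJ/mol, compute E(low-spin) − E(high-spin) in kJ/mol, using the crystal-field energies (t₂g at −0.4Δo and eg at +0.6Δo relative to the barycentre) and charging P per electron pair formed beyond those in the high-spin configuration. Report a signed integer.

33

Ligand charges: 2×(-1) from NCS⁻ and 4×(-1) from OH⁻ sum to -6; with overall charge -3, Mn is +3.
Group 7 minus oxidation state +3 gives a d⁴ configuration for Mn³⁺.
High-spin: t₂g³ eg¹, CFSE = -0.6Δo = -143 kJ/mol.
For low-spin the configuration is t₂g⁴ eg⁰: orbital energy -1.6 × 239 = -382 kJ/mol, and 1 additional pair relative to high-spin adds 272 kJ/mol, giving -110 kJ/mol.
E(LS) − E(HS) = -110 − (-143) = 33 kJ/mol.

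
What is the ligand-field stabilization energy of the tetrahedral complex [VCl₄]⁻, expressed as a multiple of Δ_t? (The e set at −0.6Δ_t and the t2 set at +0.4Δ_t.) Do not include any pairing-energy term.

-1.2 Δ_t

Each Cl⁻ contributes -1; 4 × (-1) = -4. With overall charge -1, V is in the +3 oxidation state.
V is in group 5, so V³⁺ is d² (5 − 3 = 2).
With tetrahedral geometry the complex is necessarily high-spin.
Configuration: e^2 t2^0.
CFSE = 2(-0.6Δ_t) + 0(0.4Δ_t) = -1.2Δ_t + 0.0Δ_t = -1.2Δ_t.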